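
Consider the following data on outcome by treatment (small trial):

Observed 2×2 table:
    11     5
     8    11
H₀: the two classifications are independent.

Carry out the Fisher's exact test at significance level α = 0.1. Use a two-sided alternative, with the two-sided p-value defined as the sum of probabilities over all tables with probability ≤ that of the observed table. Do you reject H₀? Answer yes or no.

reject H₀: no

Margins: r₁=16, r₂=19, c₁=19, c₂=16, n=35
p_obs = C(16,11)·C(19,8)/C(35,19); sum pmf over tables with pmf ≤ p_obs
p-value (two-sided) = 0.17591
At α=0.1: p ≥ α → fail to reject H₀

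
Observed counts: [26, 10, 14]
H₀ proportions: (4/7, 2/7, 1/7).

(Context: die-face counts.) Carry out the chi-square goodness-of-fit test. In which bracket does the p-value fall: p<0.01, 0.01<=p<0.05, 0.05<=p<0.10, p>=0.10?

n = 50; E_i = n·p_i = [28.57, 14.29, 7.14]
χ² = (26−28.57)²/28.57 + (10−14.29)²/14.29 + (14−7.14)²/7.14 = 8.1000
df = 2
p-value (upper-tail) = 0.01742
→ bracket: 0.01<=p<0.05

p-value bracket: 0.01<=p<0.05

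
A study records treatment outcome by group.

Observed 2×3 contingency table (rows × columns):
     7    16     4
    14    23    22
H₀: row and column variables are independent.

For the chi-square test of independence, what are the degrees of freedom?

df = (r−1)(c−1) = (2−1)·(3−1) = 2

degrees of freedom = 2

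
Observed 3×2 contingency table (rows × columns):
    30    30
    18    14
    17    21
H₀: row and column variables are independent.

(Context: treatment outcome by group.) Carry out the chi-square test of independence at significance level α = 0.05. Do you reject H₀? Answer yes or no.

Row totals [60, 32, 38], col totals [65, 65], n=130
χ² = (30−30.00)²/30.00 + (30−30.00)²/30.00 + (18−16.00)²/16.00 + (14−16.00)²/16.00 + (17−19.00)²/19.00 + (21−19.00)²/19.00 = 0.9211
df = 2
p-value (upper-tail) = 0.63095
At α=0.05: p ≥ α → fail to reject H₀

reject H₀: no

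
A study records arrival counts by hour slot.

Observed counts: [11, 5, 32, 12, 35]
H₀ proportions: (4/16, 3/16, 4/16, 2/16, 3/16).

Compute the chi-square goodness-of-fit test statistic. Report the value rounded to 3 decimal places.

test statistic = 35.512

n = 95; E_i = n·p_i = [23.75, 17.81, 23.75, 11.88, 17.81]
χ² = (11−23.75)²/23.75 + (5−17.81)²/17.81 + (32−23.75)²/23.75 + (12−11.88)²/11.88 + (35−17.81)²/17.81 = 35.5123
df = 4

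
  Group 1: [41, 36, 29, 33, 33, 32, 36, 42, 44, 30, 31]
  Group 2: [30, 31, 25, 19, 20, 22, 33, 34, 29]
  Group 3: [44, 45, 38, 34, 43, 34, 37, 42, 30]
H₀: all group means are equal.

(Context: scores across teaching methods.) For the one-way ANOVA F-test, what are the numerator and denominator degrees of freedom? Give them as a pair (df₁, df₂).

k = 3 groups, N = 29 total
df = (k−1, N−k) = (3−1, 29−3) = (2, 26)

degrees of freedom = [2, 26]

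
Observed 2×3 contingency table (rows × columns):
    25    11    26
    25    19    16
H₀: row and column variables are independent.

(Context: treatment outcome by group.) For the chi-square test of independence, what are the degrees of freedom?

degrees of freedom = 2

df = (r−1)(c−1) = (2−1)·(3−1) = 2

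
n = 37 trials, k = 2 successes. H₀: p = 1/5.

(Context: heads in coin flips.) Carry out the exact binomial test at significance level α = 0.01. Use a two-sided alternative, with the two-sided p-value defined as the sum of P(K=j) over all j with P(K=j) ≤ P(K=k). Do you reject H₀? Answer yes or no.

Exact binomial: n=37, k=2, p₀=1/5=0.2000
P(X=j) = C(n,j)·p₀^j·(1−p₀)^(n−j); p = Σ P(X=j) over j with P(X=j) ≤ P(X=2)
p-value (two-sided) = 0.02274
At α=0.01: p ≥ α → fail to reject H₀

reject H₀: no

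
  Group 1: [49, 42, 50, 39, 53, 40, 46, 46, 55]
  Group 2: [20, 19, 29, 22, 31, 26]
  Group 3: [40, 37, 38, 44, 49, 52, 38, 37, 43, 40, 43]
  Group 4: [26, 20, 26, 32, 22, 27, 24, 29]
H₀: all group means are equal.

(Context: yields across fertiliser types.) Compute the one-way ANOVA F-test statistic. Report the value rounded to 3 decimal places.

Group means [46.67, 24.50, 41.91, 25.75], grand mean 36.294
SSB = Σnᵢ(x̄ᵢ−x̄)² = 3039.150; SSW = ΣΣ(x−x̄ᵢ)² = 719.909
MSB = 3039.150/3 = 1013.0499; MSW = 719.909/30 = 23.9970
F = MSB/MSW = 42.2157
df = (3, 30)

test statistic = 42.216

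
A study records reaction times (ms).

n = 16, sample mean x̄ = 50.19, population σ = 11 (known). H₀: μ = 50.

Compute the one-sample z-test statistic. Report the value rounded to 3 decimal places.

SE = σ/√n = 11/√16 = 2.7500
z = (x̄−μ₀)/SE = (50.19−50)/2.7500 = 0.0691

test statistic = 0.069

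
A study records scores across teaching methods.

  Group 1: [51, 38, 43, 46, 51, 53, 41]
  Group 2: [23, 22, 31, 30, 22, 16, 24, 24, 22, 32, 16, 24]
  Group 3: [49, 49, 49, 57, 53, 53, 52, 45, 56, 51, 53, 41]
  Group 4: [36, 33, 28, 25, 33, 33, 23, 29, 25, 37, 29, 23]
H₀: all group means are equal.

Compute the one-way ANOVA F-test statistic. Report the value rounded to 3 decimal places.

test statistic = 74.668

Group means [46.14, 23.83, 50.67, 29.50], grand mean 36.535
SSB = Σnᵢ(x̄ᵢ−x̄)² = 5572.507; SSW = ΣΣ(x−x̄ᵢ)² = 970.190
MSB = 5572.507/3 = 1857.5024; MSW = 970.190/39 = 24.8767
F = MSB/MSW = 74.6684
df = (3, 39)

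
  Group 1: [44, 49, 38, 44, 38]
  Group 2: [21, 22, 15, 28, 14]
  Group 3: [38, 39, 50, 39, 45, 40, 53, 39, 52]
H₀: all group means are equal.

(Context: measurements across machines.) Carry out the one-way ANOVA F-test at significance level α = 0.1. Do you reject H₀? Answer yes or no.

Group means [42.60, 20.00, 43.89], grand mean 37.263
SSB = Σnᵢ(x̄ᵢ−x̄)² = 2027.595; SSW = ΣΣ(x−x̄ᵢ)² = 526.089
MSB = 2027.595/2 = 1013.7977; MSW = 526.089/16 = 32.8806
F = MSB/MSW = 30.8327
df = (2, 16)
p-value (upper-tail) = 0.00000
At α=0.1: p < α → reject H₀

reject H₀: yes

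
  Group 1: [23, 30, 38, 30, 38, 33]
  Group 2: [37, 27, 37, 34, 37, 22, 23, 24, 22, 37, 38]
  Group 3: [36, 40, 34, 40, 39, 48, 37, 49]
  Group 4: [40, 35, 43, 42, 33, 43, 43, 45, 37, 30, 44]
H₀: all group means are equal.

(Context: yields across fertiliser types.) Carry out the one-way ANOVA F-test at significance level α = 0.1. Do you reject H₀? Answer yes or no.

Group means [32.00, 30.73, 40.38, 39.55], grand mean 35.778
SSB = Σnᵢ(x̄ᵢ−x̄)² = 691.438; SSW = ΣΣ(x−x̄ᵢ)² = 1112.784
MSB = 691.438/3 = 230.4794; MSW = 1112.784/32 = 34.7745
F = MSB/MSW = 6.6278
df = (3, 32)
p-value (upper-tail) = 0.00131
At α=0.1: p < α → reject H₀

reject H₀: yes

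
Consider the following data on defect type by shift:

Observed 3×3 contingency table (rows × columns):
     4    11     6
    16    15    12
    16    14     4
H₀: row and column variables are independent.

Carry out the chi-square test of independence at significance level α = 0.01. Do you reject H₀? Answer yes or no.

reject H₀: no

Row totals [21, 43, 34], col totals [36, 40, 22], n=98
χ² = (4−7.71)²/7.71 + (11−8.57)²/8.57 + (6−4.71)²/4.71 + (16−15.80)²/15.80 + (15−17.55)²/17.55 + (12−9.65)²/9.65 + (16−12.49)²/12.49 + (14−13.88)²/13.88 + (4−7.63)²/7.63 = 6.4877
df = 4
p-value (upper-tail) = 0.16557
At α=0.01: p ≥ α → fail to reject H₀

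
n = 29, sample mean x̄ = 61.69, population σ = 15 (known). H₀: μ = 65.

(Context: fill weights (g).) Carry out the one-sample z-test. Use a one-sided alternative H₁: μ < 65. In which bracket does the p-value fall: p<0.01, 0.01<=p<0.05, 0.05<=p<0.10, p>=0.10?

p-value bracket: p>=0.10

SE = σ/√n = 15/√29 = 2.7854
z = (x̄−μ₀)/SE = (61.69−65)/2.7854 = -1.1883
p-value (one-sided, H₁ less) = 0.11735
→ bracket: p>=0.10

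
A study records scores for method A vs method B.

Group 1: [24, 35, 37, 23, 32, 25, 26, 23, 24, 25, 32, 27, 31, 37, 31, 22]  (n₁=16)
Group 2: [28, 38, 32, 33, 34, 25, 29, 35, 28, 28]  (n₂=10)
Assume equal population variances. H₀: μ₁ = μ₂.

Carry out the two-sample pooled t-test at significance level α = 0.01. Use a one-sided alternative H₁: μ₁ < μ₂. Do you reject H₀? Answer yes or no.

x̄₁=28.375, s₁=5.162, n₁=16
x̄₂=31.000, s₂=4.028, n₂=10
s_p² = [15·5.162² + 9·4.028²]/24 = 22.7396
SE = √(s_p²·(1/16+1/10)) = 1.9223
t = (28.375−31.000)/1.9223 = -1.3656
df = 24
p-value (one-sided, H₁ less) = 0.09237
At α=0.01: p ≥ α → fail to reject H₀

reject H₀: no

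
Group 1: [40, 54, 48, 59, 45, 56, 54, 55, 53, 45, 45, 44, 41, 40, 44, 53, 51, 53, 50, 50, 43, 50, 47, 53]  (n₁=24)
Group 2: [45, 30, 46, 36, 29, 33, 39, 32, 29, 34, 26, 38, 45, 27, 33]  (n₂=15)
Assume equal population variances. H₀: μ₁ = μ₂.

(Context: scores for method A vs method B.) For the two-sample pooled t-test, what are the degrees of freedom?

degrees of freedom = 37

df = n₁ + n₂ − 2 = 24 + 15 − 2 = 37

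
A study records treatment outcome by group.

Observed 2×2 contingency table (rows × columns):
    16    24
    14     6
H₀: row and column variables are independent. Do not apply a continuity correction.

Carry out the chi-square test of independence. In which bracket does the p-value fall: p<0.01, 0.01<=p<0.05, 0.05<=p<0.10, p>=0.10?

Row totals [40, 20], col totals [30, 30], n=60
χ² = (16−20.00)²/20.00 + (24−20.00)²/20.00 + (14−10.00)²/10.00 + (6−10.00)²/10.00 = 4.8000
df = 1
p-value (upper-tail) = 0.02846
→ bracket: 0.01<=p<0.05

p-value bracket: 0.01<=p<0.05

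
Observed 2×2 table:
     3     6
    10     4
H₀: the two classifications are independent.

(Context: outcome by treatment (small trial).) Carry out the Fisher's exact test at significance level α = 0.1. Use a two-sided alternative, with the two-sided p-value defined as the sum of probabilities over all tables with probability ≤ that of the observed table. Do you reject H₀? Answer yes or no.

reject H₀: no

Margins: r₁=9, r₂=14, c₁=13, c₂=10, n=23
p_obs = C(9,3)·C(14,10)/C(23,13); sum pmf over tables with pmf ≤ p_obs
p-value (two-sided) = 0.10230
At α=0.1: p ≥ α → fail to reject H₀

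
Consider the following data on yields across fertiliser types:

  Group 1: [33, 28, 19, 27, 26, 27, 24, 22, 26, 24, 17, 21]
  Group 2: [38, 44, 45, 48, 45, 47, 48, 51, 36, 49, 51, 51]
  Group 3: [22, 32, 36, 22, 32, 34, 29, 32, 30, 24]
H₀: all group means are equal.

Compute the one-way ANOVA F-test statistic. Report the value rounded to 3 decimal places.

test statistic = 68.083

Group means [24.50, 46.08, 29.30], grand mean 33.529
SSB = Σnᵢ(x̄ᵢ−x̄)² = 3048.454; SSW = ΣΣ(x−x̄ᵢ)² = 694.017
MSB = 3048.454/2 = 1524.2270; MSW = 694.017/31 = 22.3876
F = MSB/MSW = 68.0834
df = (2, 31)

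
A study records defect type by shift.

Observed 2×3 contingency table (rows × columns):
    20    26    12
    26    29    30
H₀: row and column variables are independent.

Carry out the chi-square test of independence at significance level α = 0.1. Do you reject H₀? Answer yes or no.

Row totals [58, 85], col totals [46, 55, 42], n=143
χ² = (20−18.66)²/18.66 + (26−22.31)²/22.31 + (12−17.03)²/17.03 + (26−27.34)²/27.34 + (29−32.69)²/32.69 + (30−24.97)²/24.97 = 3.6943
df = 2
p-value (upper-tail) = 0.15768
At α=0.1: p ≥ α → fail to reject H₀

reject H₀: no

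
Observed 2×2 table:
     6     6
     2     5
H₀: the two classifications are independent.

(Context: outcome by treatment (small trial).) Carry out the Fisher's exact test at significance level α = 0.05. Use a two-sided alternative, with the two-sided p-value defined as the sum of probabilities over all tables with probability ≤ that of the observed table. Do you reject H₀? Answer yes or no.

Margins: r₁=12, r₂=7, c₁=8, c₂=11, n=19
p_obs = C(12,6)·C(7,2)/C(19,8); sum pmf over tables with pmf ≤ p_obs
p-value (two-sided) = 0.63325
At α=0.05: p ≥ α → fail to reject H₀

reject H₀: no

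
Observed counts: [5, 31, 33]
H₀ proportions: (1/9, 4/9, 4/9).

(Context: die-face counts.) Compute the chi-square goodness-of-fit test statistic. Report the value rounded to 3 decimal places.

n = 69; E_i = n·p_i = [7.67, 30.67, 30.67]
χ² = (5−7.67)²/7.67 + (31−30.67)²/30.67 + (33−30.67)²/30.67 = 1.1087
df = 2

test statistic = 1.109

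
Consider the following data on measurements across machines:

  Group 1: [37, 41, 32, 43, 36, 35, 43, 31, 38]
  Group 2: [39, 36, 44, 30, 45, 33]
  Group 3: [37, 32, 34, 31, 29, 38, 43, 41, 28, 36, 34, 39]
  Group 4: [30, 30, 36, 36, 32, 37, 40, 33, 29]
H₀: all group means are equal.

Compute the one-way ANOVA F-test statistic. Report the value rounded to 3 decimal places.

Group means [37.33, 37.83, 35.17, 33.67], grand mean 35.778
SSB = Σnᵢ(x̄ᵢ−x̄)² = 91.722; SSW = ΣΣ(x−x̄ᵢ)² = 688.500
MSB = 91.722/3 = 30.5741; MSW = 688.500/32 = 21.5156
F = MSB/MSW = 1.4210
df = (3, 32)

test statistic = 1.421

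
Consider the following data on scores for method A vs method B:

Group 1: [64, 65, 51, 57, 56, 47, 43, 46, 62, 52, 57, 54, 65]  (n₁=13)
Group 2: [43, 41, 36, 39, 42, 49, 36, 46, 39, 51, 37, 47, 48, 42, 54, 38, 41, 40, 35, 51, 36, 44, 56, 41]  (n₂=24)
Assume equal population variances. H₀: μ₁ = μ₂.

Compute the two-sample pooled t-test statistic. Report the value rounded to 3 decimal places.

x̄₁=55.308, s₁=7.375, n₁=13
x̄₂=43.000, s₂=6.014, n₂=24
s_p² = [12·7.375² + 23·6.014²]/35 = 42.4220
SE = √(s_p²·(1/13+1/24)) = 2.2429
t = (55.308−43.000)/2.2429 = 5.4873
df = 35

test statistic = 5.487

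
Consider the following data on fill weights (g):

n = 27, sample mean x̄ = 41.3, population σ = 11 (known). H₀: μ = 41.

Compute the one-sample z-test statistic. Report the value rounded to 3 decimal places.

SE = σ/√n = 11/√27 = 2.1170
z = (x̄−μ₀)/SE = (41.3−41)/2.1170 = 0.1417

test statistic = 0.142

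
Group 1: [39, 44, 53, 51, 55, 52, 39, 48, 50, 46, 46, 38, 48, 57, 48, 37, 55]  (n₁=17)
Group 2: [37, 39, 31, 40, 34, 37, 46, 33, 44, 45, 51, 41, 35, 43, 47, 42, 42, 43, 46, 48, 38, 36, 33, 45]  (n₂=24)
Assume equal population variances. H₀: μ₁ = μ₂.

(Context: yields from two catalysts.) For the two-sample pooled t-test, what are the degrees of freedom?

degrees of freedom = 39

df = n₁ + n₂ − 2 = 17 + 24 − 2 = 39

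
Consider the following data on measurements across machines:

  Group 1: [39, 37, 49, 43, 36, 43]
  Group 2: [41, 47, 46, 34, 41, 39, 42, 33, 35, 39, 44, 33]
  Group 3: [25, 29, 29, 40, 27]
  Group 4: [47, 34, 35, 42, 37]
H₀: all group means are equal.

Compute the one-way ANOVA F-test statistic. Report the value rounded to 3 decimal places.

Group means [41.17, 39.50, 30.00, 39.00], grand mean 38.071
SSB = Σnᵢ(x̄ᵢ−x̄)² = 412.024; SSW = ΣΣ(x−x̄ᵢ)² = 635.833
MSB = 412.024/3 = 137.3413; MSW = 635.833/24 = 26.4931
F = MSB/MSW = 5.1840
df = (3, 24)

test statistic = 5.184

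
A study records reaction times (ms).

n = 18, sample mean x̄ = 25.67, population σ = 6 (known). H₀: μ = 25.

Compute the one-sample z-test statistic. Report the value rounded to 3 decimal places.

SE = σ/√n = 6/√18 = 1.4142
z = (x̄−μ₀)/SE = (25.67−25)/1.4142 = 0.4738

test statistic = 0.474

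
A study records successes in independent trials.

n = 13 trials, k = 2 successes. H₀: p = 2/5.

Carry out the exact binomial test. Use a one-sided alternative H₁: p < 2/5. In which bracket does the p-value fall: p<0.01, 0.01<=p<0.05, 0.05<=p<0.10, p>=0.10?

Exact binomial: n=13, k=2, p₀=2/5=0.4000
P(X≤2) from Σ C(n,i)·p₀^i·(1−p₀)^(n−i)
p-value (one-sided, H₁ less) = 0.05790
→ bracket: 0.05<=p<0.10

p-value bracket: 0.05<=p<0.10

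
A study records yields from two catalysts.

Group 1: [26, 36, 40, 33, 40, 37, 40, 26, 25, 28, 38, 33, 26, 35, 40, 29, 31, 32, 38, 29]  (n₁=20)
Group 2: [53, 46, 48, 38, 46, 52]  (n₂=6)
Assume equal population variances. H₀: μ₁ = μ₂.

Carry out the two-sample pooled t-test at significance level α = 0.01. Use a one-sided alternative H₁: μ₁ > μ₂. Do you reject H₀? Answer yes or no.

reject H₀: no

x̄₁=33.100, s₁=5.370, n₁=20
x̄₂=47.167, s₂=5.382, n₂=6
s_p² = [19·5.370² + 5·5.382²]/24 = 28.8597
SE = √(s_p²·(1/20+1/6)) = 2.5006
t = (33.100−47.167)/2.5006 = -5.6253
df = 24
p-value (one-sided, H₁ greater) = 1.00000
At α=0.01: p ≥ α → fail to reject H₀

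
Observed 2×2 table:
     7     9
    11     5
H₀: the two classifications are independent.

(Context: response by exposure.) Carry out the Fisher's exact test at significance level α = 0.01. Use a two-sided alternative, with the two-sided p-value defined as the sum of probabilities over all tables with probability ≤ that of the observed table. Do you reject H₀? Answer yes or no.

Margins: r₁=16, r₂=16, c₁=18, c₂=14, n=32
p_obs = C(16,7)·C(16,11)/C(32,18); sum pmf over tables with pmf ≤ p_obs
p-value (two-sided) = 0.28516
At α=0.01: p ≥ α → fail to reject H₀

reject H₀: no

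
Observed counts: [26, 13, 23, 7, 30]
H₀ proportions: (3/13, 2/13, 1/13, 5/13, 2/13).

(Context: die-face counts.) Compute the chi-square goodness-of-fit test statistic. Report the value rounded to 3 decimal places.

test statistic = 71.528

n = 99; E_i = n·p_i = [22.85, 15.23, 7.62, 38.08, 15.23]
χ² = (26−22.85)²/22.85 + (13−15.23)²/15.23 + (23−7.62)²/7.62 + (7−38.08)²/38.08 + (30−15.23)²/15.23 = 71.5276
df = 4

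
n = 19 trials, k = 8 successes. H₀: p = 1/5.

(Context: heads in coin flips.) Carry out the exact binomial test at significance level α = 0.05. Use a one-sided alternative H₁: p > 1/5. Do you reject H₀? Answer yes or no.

reject H₀: yes

Exact binomial: n=19, k=8, p₀=1/5=0.2000
P(X≥8) from Σ C(n,i)·p₀^i·(1−p₀)^(n−i)
p-value (one-sided, H₁ greater) = 0.02328
At α=0.05: p < α → reject H₀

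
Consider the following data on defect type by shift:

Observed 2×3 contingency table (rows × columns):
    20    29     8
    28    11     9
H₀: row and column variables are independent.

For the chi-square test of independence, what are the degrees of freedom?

df = (r−1)(c−1) = (2−1)·(3−1) = 2

degrees of freedom = 2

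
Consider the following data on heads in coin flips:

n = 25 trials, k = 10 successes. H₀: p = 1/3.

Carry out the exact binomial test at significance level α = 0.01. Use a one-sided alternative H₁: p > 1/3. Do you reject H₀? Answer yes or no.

reject H₀: no

Exact binomial: n=25, k=10, p₀=1/3=0.3333
P(X≥10) from Σ C(n,i)·p₀^i·(1−p₀)^(n−i)
p-value (one-sided, H₁ greater) = 0.30440
At α=0.01: p ≥ α → fail to reject H₀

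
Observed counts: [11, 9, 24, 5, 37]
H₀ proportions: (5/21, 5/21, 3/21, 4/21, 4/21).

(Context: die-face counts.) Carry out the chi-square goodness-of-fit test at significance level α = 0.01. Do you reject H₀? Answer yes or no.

reject H₀: yes

n = 86; E_i = n·p_i = [20.48, 20.48, 12.29, 16.38, 16.38]
χ² = (11−20.48)²/20.48 + (9−20.48)²/20.48 + (24−12.29)²/12.29 + (5−16.38)²/16.38 + (37−16.38)²/16.38 = 55.8477
df = 4
p-value (upper-tail) = 0.00000
At α=0.01: p < α → reject H₀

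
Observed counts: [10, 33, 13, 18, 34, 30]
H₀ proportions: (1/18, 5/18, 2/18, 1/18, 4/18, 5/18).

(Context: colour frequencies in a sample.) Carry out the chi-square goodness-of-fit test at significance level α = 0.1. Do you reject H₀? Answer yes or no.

n = 138; E_i = n·p_i = [7.67, 38.33, 15.33, 7.67, 30.67, 38.33]
χ² = (10−7.67)²/7.67 + (33−38.33)²/38.33 + (13−15.33)²/15.33 + (18−7.67)²/7.67 + (34−30.67)²/30.67 + (30−38.33)²/38.33 = 17.9087
df = 5
p-value (upper-tail) = 0.00306
At α=0.1: p < α → reject H₀

reject H₀: yes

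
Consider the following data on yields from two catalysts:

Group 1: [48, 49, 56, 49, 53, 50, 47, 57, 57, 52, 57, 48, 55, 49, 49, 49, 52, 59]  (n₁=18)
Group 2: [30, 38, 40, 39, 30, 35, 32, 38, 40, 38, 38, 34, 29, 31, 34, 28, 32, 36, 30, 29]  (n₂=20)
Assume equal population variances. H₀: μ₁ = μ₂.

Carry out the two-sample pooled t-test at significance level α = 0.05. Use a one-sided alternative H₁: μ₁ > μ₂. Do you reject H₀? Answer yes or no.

x̄₁=52.000, s₁=3.881, n₁=18
x̄₂=34.050, s₂=4.084, n₂=20
s_p² = [17·3.881² + 19·4.084²]/36 = 15.9153
SE = √(s_p²·(1/18+1/20)) = 1.2961
t = (52.000−34.050)/1.2961 = 13.8489
df = 36
p-value (one-sided, H₁ greater) = 0.00000
At α=0.05: p < α → reject H₀

reject H₀: yes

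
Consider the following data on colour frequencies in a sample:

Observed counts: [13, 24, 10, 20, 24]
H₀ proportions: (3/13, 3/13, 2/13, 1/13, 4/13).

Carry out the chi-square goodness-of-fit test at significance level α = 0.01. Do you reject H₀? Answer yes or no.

reject H₀: yes

n = 91; E_i = n·p_i = [21.00, 21.00, 14.00, 7.00, 28.00]
χ² = (13−21.00)²/21.00 + (24−21.00)²/21.00 + (10−14.00)²/14.00 + (20−7.00)²/7.00 + (24−28.00)²/28.00 = 29.3333
df = 4
p-value (upper-tail) = 0.00001
At α=0.01: p < α → reject H₀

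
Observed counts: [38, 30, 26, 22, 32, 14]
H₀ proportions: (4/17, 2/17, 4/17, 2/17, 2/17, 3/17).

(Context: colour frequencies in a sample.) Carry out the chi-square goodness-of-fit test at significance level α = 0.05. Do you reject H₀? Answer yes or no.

reject H₀: yes

n = 162; E_i = n·p_i = [38.12, 19.06, 38.12, 19.06, 19.06, 28.59]
χ² = (38−38.12)²/38.12 + (30−19.06)²/19.06 + (26−38.12)²/38.12 + (22−19.06)²/19.06 + (32−19.06)²/19.06 + (14−28.59)²/28.59 = 26.8189
df = 5
p-value (upper-tail) = 0.00006
At α=0.05: p < α → reject H₀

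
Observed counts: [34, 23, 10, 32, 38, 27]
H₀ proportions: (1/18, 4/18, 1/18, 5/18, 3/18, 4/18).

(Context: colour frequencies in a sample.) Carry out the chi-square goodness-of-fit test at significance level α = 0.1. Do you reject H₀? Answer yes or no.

reject H₀: yes

n = 164; E_i = n·p_i = [9.11, 36.44, 9.11, 45.56, 27.33, 36.44]
χ² = (34−9.11)²/9.11 + (23−36.44)²/36.44 + (10−9.11)²/9.11 + (32−45.56)²/45.56 + (38−27.33)²/27.33 + (27−36.44)²/36.44 = 83.6793
df = 5
p-value (upper-tail) = 0.00000
At α=0.1: p < α → reject H₀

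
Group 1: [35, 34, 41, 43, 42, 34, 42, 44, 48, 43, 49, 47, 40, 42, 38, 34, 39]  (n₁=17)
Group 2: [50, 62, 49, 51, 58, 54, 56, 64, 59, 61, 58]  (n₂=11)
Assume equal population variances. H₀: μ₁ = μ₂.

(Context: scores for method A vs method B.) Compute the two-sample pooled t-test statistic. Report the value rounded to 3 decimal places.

test statistic = -8.299

x̄₁=40.882, s₁=4.781, n₁=17
x̄₂=56.545, s₂=5.027, n₂=11
s_p² = [16·4.781² + 10·5.027²]/26 = 23.7882
SE = √(s_p²·(1/17+1/11)) = 1.8873
t = (40.882−56.545)/1.8873 = -8.2993
df = 26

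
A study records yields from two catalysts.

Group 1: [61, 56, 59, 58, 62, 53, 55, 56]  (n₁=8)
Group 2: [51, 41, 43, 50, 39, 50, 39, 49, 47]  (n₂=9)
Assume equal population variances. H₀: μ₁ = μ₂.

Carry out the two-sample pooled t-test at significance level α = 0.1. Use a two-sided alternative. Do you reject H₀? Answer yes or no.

x̄₁=57.500, s₁=3.071, n₁=8
x̄₂=45.444, s₂=4.953, n₂=9
s_p² = [7·3.071² + 8·4.953²]/15 = 17.4815
SE = √(s_p²·(1/8+1/9)) = 2.0316
t = (57.500−45.444)/2.0316 = 5.9339
df = 15
p-value (two-sided) = 0.00003
At α=0.1: p < α → reject H₀

reject H₀: yes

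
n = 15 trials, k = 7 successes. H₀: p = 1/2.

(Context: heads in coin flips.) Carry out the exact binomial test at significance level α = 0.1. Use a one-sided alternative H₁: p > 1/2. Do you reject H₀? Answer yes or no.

Exact binomial: n=15, k=7, p₀=1/2=0.5000
P(X≥7) from Σ C(n,i)·p₀^i·(1−p₀)^(n−i)
p-value (one-sided, H₁ greater) = 0.69638
At α=0.1: p ≥ α → fail to reject H₀

reject H₀: no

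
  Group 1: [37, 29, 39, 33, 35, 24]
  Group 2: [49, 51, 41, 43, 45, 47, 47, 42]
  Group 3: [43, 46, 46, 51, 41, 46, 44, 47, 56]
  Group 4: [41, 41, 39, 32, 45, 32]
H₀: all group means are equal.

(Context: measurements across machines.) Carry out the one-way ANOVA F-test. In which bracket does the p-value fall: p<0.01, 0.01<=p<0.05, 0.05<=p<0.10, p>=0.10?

p-value bracket: p<0.01

Group means [32.83, 45.62, 46.67, 38.33], grand mean 41.793
SSB = Σnᵢ(x̄ᵢ−x̄)² = 884.717; SSW = ΣΣ(x−x̄ᵢ)² = 538.042
MSB = 884.717/3 = 294.9057; MSW = 538.042/25 = 21.5217
F = MSB/MSW = 13.7027
df = (3, 25)
p-value (upper-tail) = 0.00002
→ bracket: p<0.01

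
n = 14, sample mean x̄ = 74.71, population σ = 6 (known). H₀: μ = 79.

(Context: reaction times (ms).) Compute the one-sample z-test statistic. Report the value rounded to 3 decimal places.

SE = σ/√n = 6/√14 = 1.6036
z = (x̄−μ₀)/SE = (74.71−79)/1.6036 = -2.6753

test statistic = -2.675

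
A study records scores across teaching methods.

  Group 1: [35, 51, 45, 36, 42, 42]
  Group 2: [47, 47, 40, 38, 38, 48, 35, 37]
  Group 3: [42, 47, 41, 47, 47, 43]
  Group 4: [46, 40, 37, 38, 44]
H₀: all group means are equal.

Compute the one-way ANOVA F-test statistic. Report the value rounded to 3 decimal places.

Group means [41.83, 41.25, 44.50, 41.00], grand mean 42.120
SSB = Σnᵢ(x̄ᵢ−x̄)² = 46.807; SSW = ΣΣ(x−x̄ᵢ)² = 465.833
MSB = 46.807/3 = 15.6022; MSW = 465.833/21 = 22.1825
F = MSB/MSW = 0.7034
df = (3, 21)

test statistic = 0.703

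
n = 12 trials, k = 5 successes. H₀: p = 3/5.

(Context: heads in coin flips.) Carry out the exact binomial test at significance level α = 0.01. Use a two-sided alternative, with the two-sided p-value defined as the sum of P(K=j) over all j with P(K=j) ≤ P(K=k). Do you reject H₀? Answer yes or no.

Exact binomial: n=12, k=5, p₀=3/5=0.6000
P(X=j) = C(n,j)·p₀^j·(1−p₀)^(n−j); p = Σ P(X=j) over j with P(X=j) ≤ P(X=5)
p-value (two-sided) = 0.24166
At α=0.01: p ≥ α → fail to reject H₀

reject H₀: no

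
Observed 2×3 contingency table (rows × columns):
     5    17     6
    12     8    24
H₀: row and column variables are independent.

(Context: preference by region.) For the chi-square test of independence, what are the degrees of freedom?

degrees of freedom = 2

df = (r−1)(c−1) = (2−1)·(3−1) = 2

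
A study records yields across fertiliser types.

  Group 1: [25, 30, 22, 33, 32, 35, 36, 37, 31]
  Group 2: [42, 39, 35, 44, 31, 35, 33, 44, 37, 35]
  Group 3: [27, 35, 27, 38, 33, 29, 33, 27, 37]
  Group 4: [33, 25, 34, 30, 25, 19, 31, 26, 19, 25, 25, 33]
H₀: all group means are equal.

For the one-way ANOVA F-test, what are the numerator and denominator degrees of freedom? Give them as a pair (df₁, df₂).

k = 4 groups, N = 40 total
df = (k−1, N−k) = (4−1, 40−4) = (3, 36)

degrees of freedom = [3, 36]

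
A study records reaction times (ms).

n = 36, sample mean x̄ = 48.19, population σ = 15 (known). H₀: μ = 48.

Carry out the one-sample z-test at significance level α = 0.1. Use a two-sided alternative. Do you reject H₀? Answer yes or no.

reject H₀: no

SE = σ/√n = 15/√36 = 2.5000
z = (x̄−μ₀)/SE = (48.19−48)/2.5000 = 0.0760
p-value (two-sided) = 0.93942
At α=0.1: p ≥ α → fail to reject H₀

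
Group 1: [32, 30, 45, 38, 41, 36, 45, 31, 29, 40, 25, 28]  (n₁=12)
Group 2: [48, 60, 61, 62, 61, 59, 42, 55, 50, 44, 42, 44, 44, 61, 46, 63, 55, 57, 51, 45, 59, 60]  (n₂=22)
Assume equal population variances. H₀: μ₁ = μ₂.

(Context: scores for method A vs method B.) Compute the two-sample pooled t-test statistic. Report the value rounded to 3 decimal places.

test statistic = -6.916

x̄₁=35.000, s₁=6.782, n₁=12
x̄₂=53.136, s₂=7.567, n₂=22
s_p² = [11·6.782² + 21·7.567²]/32 = 53.3935
SE = √(s_p²·(1/12+1/22)) = 2.6223
t = (35.000−53.136)/2.6223 = -6.9162
df = 32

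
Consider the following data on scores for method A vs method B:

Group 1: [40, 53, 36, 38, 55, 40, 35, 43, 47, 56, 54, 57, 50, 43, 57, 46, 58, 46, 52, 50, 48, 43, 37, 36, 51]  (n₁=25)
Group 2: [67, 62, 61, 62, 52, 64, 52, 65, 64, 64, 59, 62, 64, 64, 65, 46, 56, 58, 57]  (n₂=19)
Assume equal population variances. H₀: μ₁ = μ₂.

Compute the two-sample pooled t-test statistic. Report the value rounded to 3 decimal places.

test statistic = -6.583

x̄₁=46.840, s₁=7.431, n₁=25
x̄₂=60.211, s₂=5.503, n₂=19
s_p² = [24·7.431² + 18·5.503²]/42 = 44.5361
SE = √(s_p²·(1/25+1/19)) = 2.0311
t = (46.840−60.211)/2.0311 = -6.5828
df = 42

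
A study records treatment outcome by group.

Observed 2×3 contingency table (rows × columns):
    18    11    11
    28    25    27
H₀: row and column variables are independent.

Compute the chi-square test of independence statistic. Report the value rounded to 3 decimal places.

Row totals [40, 80], col totals [46, 36, 38], n=120
χ² = (18−15.33)²/15.33 + (11−12.00)²/12.00 + (11−12.67)²/12.67 + (28−30.67)²/30.67 + (25−24.00)²/24.00 + (27−25.33)²/25.33 = 1.1496
df = 2

test statistic = 1.150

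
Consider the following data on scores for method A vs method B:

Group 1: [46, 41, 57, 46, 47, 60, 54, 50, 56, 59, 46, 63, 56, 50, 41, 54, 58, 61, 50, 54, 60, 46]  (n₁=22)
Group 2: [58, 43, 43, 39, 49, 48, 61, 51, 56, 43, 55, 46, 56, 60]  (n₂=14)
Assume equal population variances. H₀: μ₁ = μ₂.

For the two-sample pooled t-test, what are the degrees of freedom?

degrees of freedom = 34

df = n₁ + n₂ − 2 = 22 + 14 − 2 = 34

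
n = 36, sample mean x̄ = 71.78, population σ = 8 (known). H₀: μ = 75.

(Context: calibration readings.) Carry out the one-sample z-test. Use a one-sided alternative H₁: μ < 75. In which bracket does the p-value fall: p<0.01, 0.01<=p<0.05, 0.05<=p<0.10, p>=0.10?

p-value bracket: p<0.01

SE = σ/√n = 8/√36 = 1.3333
z = (x̄−μ₀)/SE = (71.78−75)/1.3333 = -2.4150
p-value (one-sided, H₁ less) = 0.00787
→ bracket: p<0.01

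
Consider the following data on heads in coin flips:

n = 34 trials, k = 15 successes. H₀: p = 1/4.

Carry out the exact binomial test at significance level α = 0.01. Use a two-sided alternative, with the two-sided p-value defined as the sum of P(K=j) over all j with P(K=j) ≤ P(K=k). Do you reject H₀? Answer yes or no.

reject H₀: no

Exact binomial: n=34, k=15, p₀=1/4=0.2500
P(X=j) = C(n,j)·p₀^j·(1−p₀)^(n−j); p = Σ P(X=j) over j with P(X=j) ≤ P(X=15)
p-value (two-sided) = 0.01588
At α=0.01: p ≥ α → fail to reject H₀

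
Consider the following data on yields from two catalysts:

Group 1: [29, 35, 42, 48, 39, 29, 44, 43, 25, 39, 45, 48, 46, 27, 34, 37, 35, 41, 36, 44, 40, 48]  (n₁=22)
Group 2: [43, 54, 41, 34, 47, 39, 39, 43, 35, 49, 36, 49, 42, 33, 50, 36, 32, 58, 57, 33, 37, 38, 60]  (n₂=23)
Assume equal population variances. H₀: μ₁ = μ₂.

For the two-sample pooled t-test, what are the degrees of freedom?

degrees of freedom = 43

df = n₁ + n₂ − 2 = 22 + 23 − 2 = 43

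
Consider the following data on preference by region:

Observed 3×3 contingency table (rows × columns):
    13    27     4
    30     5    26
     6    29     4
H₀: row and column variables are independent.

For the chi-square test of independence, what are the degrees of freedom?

degrees of freedom = 4

df = (r−1)(c−1) = (3−1)·(3−1) = 4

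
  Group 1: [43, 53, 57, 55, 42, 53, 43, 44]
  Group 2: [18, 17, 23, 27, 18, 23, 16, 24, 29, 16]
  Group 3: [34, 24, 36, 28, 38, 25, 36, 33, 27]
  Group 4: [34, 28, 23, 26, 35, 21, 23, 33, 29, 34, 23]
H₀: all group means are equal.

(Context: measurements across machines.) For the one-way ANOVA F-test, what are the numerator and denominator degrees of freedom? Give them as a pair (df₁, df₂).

degrees of freedom = [3, 34]

k = 4 groups, N = 38 total
df = (k−1, N−k) = (4−1, 38−4) = (3, 34)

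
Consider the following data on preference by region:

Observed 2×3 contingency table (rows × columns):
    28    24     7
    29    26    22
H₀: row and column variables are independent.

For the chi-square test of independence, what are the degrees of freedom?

degrees of freedom = 2

df = (r−1)(c−1) = (2−1)·(3−1) = 2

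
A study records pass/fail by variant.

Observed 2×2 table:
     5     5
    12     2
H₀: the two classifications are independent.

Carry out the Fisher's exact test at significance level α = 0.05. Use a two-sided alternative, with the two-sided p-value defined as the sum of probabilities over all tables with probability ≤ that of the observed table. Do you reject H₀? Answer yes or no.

Margins: r₁=10, r₂=14, c₁=17, c₂=7, n=24
p_obs = C(10,5)·C(14,12)/C(24,17); sum pmf over tables with pmf ≤ p_obs
p-value (two-sided) = 0.08501
At α=0.05: p ≥ α → fail to reject H₀

reject H₀: no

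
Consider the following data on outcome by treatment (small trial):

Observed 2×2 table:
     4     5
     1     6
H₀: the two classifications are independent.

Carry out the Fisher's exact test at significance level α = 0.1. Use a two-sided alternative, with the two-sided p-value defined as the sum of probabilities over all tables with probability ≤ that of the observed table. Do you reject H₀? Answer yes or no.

reject H₀: no

Margins: r₁=9, r₂=7, c₁=5, c₂=11, n=16
p_obs = C(9,4)·C(7,1)/C(16,5); sum pmf over tables with pmf ≤ p_obs
p-value (two-sided) = 0.30769
At α=0.1: p ≥ α → fail to reject H₀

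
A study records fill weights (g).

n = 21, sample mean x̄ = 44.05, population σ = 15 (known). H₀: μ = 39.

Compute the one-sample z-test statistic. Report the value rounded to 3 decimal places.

test statistic = 1.543

SE = σ/√n = 15/√21 = 3.2733
z = (x̄−μ₀)/SE = (44.05−39)/3.2733 = 1.5428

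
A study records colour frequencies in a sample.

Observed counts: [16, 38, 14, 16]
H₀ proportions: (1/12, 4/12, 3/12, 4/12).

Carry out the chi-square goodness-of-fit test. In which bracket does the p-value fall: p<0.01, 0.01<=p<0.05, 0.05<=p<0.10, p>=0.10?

p-value bracket: p<0.01

n = 84; E_i = n·p_i = [7.00, 28.00, 21.00, 28.00]
χ² = (16−7.00)²/7.00 + (38−28.00)²/28.00 + (14−21.00)²/21.00 + (16−28.00)²/28.00 = 22.6190
df = 3
p-value (upper-tail) = 0.00005
→ bracket: p<0.01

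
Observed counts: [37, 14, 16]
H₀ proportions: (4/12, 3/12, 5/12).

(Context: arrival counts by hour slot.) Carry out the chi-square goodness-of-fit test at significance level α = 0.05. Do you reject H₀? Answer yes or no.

n = 67; E_i = n·p_i = [22.33, 16.75, 27.92]
χ² = (37−22.33)²/22.33 + (14−16.75)²/16.75 + (16−27.92)²/27.92 = 15.1701
df = 2
p-value (upper-tail) = 0.00051
At α=0.05: p < α → reject H₀

reject H₀: yes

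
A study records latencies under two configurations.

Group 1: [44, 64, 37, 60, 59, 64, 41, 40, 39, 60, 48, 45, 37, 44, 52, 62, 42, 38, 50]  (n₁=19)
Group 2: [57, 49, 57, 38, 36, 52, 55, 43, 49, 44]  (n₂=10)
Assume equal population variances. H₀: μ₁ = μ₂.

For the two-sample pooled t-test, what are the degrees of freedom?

df = n₁ + n₂ − 2 = 19 + 10 − 2 = 27

degrees of freedom = 27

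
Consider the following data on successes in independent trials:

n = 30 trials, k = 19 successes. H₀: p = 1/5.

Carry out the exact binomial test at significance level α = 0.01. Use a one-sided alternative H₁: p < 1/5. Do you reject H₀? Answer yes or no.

Exact binomial: n=30, k=19, p₀=1/5=0.2000
P(X≤19) from Σ C(n,i)·p₀^i·(1−p₀)^(n−i)
p-value (one-sided, H₁ less) = 1.00000
At α=0.01: p ≥ α → fail to reject H₀

reject H₀: no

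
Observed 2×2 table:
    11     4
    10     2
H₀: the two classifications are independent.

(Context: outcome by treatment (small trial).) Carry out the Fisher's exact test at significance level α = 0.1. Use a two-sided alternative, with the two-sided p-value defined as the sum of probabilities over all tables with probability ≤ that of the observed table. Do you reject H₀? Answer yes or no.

reject H₀: no

Margins: r₁=15, r₂=12, c₁=21, c₂=6, n=27
p_obs = C(15,11)·C(12,10)/C(27,21); sum pmf over tables with pmf ≤ p_obs
p-value (two-sided) = 0.66184
At α=0.1: p ≥ α → fail to reject H₀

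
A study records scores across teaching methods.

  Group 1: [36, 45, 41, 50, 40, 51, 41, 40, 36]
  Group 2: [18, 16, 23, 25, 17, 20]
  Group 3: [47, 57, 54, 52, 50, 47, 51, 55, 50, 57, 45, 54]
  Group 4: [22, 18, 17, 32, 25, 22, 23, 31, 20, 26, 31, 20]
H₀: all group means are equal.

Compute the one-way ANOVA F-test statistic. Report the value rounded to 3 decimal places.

test statistic = 100.493

Group means [42.22, 19.83, 51.58, 23.92], grand mean 36.026
SSB = Σnᵢ(x̄ᵢ−x̄)² = 6582.752; SSW = ΣΣ(x−x̄ᵢ)² = 764.222
MSB = 6582.752/3 = 2194.2507; MSW = 764.222/35 = 21.8349
F = MSB/MSW = 100.4927
df = (3, 35)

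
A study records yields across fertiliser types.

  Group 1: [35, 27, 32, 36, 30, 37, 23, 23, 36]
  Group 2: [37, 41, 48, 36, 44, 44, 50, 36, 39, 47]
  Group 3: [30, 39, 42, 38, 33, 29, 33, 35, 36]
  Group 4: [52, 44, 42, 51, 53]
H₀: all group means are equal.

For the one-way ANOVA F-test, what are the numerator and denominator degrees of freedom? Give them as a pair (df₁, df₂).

degrees of freedom = [3, 29]

k = 4 groups, N = 33 total
df = (k−1, N−k) = (4−1, 33−4) = (3, 29)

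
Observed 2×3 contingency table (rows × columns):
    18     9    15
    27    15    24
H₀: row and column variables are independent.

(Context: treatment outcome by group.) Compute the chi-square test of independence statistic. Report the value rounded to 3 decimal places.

Row totals [42, 66], col totals [45, 24, 39], n=108
χ² = (18−17.50)²/17.50 + (9−9.33)²/9.33 + (15−15.17)²/15.17 + (27−27.50)²/27.50 + (15−14.67)²/14.67 + (24−23.83)²/23.83 = 0.0459
df = 2

test statistic = 0.046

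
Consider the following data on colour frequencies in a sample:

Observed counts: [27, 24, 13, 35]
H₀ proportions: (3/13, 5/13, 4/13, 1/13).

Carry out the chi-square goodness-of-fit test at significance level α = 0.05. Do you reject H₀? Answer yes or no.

n = 99; E_i = n·p_i = [22.85, 38.08, 30.46, 7.62]
χ² = (27−22.85)²/22.85 + (24−38.08)²/38.08 + (13−30.46)²/30.46 + (35−7.62)²/7.62 = 114.4429
df = 3
p-value (upper-tail) = 0.00000
At α=0.05: p < α → reject H₀

reject H₀: yes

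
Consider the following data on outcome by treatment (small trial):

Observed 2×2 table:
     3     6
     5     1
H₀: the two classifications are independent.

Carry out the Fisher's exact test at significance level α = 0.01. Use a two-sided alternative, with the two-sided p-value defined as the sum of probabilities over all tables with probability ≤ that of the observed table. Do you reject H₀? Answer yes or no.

Margins: r₁=9, r₂=6, c₁=8, c₂=7, n=15
p_obs = C(9,3)·C(6,5)/C(15,8); sum pmf over tables with pmf ≤ p_obs
p-value (two-sided) = 0.11888
At α=0.01: p ≥ α → fail to reject H₀

reject H₀: no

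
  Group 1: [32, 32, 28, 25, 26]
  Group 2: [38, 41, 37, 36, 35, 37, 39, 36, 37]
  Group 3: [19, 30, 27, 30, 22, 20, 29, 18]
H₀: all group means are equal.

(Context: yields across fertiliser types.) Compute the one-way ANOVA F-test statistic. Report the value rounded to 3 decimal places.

Group means [28.60, 37.33, 24.38], grand mean 30.636
SSB = Σnᵢ(x̄ᵢ−x̄)² = 738.016; SSW = ΣΣ(x−x̄ᵢ)² = 255.075
MSB = 738.016/2 = 369.0080; MSW = 255.075/19 = 13.4250
F = MSB/MSW = 27.4866
df = (2, 19)

test statistic = 27.487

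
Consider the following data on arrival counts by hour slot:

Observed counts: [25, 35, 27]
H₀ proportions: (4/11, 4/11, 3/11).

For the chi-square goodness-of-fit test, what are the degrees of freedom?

df = k − 1 = 3 − 1 = 2

degrees of freedom = 2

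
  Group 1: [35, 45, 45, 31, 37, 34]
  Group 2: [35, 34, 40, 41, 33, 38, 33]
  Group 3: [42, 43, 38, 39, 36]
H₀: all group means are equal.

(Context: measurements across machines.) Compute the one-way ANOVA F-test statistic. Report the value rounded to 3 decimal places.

Group means [37.83, 36.29, 39.60], grand mean 37.722
SSB = Σnᵢ(x̄ᵢ−x̄)² = 32.149; SSW = ΣΣ(x−x̄ᵢ)² = 273.462
MSB = 32.149/2 = 16.0746; MSW = 273.462/15 = 18.2308
F = MSB/MSW = 0.8817
df = (2, 15)

test statistic = 0.882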